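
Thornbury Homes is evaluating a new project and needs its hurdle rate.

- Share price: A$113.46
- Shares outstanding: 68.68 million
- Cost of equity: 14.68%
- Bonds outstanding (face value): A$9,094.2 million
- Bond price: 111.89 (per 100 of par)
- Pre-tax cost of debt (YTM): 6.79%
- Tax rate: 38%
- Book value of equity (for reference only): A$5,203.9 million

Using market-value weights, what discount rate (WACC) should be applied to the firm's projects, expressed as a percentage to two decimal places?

8.75%

Market value of equity E = 113.46 × 68.68m = 7792.4328m. Market value of debt D = 9094.2m × 111.89/100 = 10175.50038m.
Total capital V = 7792.4328 + 10175.50038 = 17967.93318.
Equity: weight = 7792.4328/17967.93318 = 0.4337; cost = 14.68%.
Bonds outstanding: weight = 10175.50038/17967.93318 = 0.5663; after-tax cost = 6.79% × (1 − 38%) = 4.2098%.
WACC = 0.4337 × 14.6800% + 0.5663 × 4.2098% = 8.7506%.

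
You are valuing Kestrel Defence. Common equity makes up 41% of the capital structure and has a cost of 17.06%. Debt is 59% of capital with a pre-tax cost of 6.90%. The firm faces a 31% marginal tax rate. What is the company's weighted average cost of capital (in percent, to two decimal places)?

9.80%

After-tax cost of debt = 6.9% × (1 − 31%) = 4.7610%.
WACC = 0.410 × 17.0600% + 0.590 × 4.7610% = 9.8036%.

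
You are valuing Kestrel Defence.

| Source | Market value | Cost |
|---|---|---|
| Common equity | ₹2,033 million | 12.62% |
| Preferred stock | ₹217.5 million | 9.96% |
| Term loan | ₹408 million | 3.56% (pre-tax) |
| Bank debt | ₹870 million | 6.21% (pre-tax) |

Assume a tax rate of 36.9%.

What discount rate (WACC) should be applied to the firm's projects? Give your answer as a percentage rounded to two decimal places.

Total capital V = 2033 + 217.5 + 408 + 870 = 3528.5.
Equity: weight = 2033/3528.5 = 0.5762; cost = 12.62%.
Preferred: weight = 217.5/3528.5 = 0.0616; cost = 9.96%.
Term loan: weight = 408/3528.5 = 0.1156; after-tax cost = 3.56% × (1 − 36.9%) = 2.2464%.
Bank debt: weight = 870/3528.5 = 0.2466; after-tax cost = 6.21% × (1 − 36.9%) = 3.9185%.
WACC = 0.5762 × 12.6200% + 0.0616 × 9.9600% + 0.1156 × 2.2464% + 0.2466 × 3.9185% = 9.1111%.

9.11%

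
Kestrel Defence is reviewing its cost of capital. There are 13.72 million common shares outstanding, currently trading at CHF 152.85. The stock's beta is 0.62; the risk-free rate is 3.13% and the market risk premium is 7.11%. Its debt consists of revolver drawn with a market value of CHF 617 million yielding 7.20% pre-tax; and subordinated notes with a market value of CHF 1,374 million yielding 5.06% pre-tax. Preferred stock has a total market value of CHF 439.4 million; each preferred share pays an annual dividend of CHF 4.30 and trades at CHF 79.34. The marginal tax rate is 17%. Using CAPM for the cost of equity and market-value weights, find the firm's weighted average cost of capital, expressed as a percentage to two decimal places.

6.11%

Cost of equity via CAPM: Re = 3.13% + 0.62 × 7.11% = 7.5382%.
Cost of preferred: Rp = 4.3 / 79.34 = 5.4197%.
Market value of equity E = 152.85 × 13.72m = 2097.102m.
Total capital V = 2097.102 + 439.4 + 617 + 1374 = 4527.502.
Equity: weight = 2097.102/4527.502 = 0.4632; cost = 7.5382%.
Preferred: weight = 439.4/4527.502 = 0.0971; cost = 5.4197%.
Revolver drawn: weight = 617/4527.502 = 0.1363; after-tax cost = 7.2% × (1 − 17%) = 5.9760%.
Subordinated notes: weight = 1374/4527.502 = 0.3035; after-tax cost = 5.06% × (1 − 17%) = 4.1998%.
WACC = 0.4632 × 7.5382% + 0.0971 × 5.4197% + 0.1363 × 5.9760% + 0.3035 × 4.1998% = 6.1066%.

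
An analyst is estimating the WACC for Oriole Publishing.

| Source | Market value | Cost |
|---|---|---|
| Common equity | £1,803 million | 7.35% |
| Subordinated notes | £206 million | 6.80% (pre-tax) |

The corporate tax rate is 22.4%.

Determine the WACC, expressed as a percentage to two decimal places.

Total capital V = 1803 + 206 = 2009.
Equity: weight = 1803/2009 = 0.8975; cost = 7.35%.
Subordinated notes: weight = 206/2009 = 0.1025; after-tax cost = 6.8% × (1 − 22.4%) = 5.2768%.
WACC = 0.8975 × 7.3500% + 0.1025 × 5.2768% = 7.1374%.

7.14%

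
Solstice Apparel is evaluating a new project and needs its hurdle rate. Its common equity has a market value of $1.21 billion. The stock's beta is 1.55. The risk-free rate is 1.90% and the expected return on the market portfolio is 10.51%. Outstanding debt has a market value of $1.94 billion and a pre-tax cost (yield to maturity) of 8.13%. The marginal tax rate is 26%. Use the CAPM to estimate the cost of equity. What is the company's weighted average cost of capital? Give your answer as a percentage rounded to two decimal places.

9.56%

Market risk premium = 10.51% − 1.9% = 8.61%.
Cost of equity via CAPM: Re = 1.9% + 1.55 × 8.61% = 15.2455%.
Total capital V = 1.21 + 1.94 = 3.15.
Equity: weight = 1.21/3.15 = 0.3841; cost = 15.2455%.
Debt: weight = 1.94/3.15 = 0.6159; after-tax cost = 8.13% × (1 − 26%) = 6.0162%.
WACC = 0.3841 × 15.2455% + 0.6159 × 6.0162% = 9.5614%.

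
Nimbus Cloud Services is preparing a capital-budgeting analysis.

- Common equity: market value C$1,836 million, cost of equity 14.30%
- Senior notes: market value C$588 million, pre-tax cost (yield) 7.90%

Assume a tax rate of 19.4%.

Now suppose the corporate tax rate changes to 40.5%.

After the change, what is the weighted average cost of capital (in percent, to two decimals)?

11.97%

After the change:
Total capital V = 1836 + 588 = 2424.
Equity: weight = 1836/2424 = 0.7574; cost = 14.3%.
Senior notes: weight = 588/2424 = 0.2426; after-tax cost = 7.9% × (1 − 40.5%) = 4.7005%.
WACC = 0.7574 × 14.3000% + 0.2426 × 4.7005% = 11.9714%.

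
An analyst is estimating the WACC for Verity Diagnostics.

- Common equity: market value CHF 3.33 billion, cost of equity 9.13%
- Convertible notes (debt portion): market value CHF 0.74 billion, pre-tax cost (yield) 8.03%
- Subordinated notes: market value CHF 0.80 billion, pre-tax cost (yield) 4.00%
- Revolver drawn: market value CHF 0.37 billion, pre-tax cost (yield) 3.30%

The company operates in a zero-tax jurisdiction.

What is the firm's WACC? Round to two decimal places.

Total capital V = 3.33 + 0.74 + 0.8 + 0.37 = 5.24.
Equity: weight = 3.33/5.24 = 0.6355; cost = 9.13%.
Convertible notes (debt portion): weight = 0.74/5.24 = 0.1412; after-tax cost = 8.03% × (1 − 0%) = 8.0300%.
Subordinated notes: weight = 0.8/5.24 = 0.1527; after-tax cost = 4% × (1 − 0%) = 4.0000%.
Revolver drawn: weight = 0.37/5.24 = 0.0706; after-tax cost = 3.3% × (1 − 0%) = 3.3000%.
WACC = 0.6355 × 9.1300% + 0.1412 × 8.0300% + 0.1527 × 4.0000% + 0.0706 × 3.3000% = 7.7798%.

7.78%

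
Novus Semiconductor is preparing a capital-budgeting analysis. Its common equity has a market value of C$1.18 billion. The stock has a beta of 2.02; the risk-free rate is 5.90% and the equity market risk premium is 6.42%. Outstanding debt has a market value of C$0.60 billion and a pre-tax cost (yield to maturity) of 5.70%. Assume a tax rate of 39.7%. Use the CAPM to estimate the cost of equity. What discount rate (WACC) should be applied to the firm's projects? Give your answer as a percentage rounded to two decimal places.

13.67%

Cost of equity via CAPM: Re = 5.9% + 2.02 × 6.42% = 18.8684%.
Total capital V = 1.18 + 0.6 = 1.78.
Equity: weight = 1.18/1.78 = 0.6629; cost = 18.8684%.
Debt: weight = 0.6/1.78 = 0.3371; after-tax cost = 5.7% × (1 − 39.7%) = 3.4371%.
WACC = 0.6629 × 18.8684% + 0.3371 × 3.4371% = 13.6668%.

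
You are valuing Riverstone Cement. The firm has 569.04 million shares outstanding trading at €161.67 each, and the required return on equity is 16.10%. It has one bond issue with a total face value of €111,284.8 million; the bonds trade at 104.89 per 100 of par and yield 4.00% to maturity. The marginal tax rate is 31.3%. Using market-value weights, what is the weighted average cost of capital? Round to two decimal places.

8.63%

Market value of equity E = 161.67 × 569.04m = 91996.6968m. Market value of debt D = 111284.8m × 104.89/100 = 116726.62672m.
Total capital V = 91996.6968 + 116726.62672 = 208723.32352.
Equity: weight = 91996.6968/208723.32352 = 0.4408; cost = 16.1%.
Bonds outstanding: weight = 116726.62672/208723.32352 = 0.5592; after-tax cost = 4% × (1 − 31.3%) = 2.7480%.
WACC = 0.4408 × 16.1000% + 0.5592 × 2.7480% = 8.6330%.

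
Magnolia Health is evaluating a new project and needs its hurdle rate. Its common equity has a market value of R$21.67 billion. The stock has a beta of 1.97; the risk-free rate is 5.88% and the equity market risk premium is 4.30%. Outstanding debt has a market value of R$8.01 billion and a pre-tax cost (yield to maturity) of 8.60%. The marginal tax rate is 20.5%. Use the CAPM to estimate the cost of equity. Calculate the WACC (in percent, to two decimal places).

Cost of equity via CAPM: Re = 5.88% + 1.97 × 4.3% = 14.3510%.
Total capital V = 21.67 + 8.01 = 29.68.
Equity: weight = 21.67/29.68 = 0.7301; cost = 14.351%.
Debt: weight = 8.01/29.68 = 0.2699; after-tax cost = 8.6% × (1 − 20.5%) = 6.8370%.
WACC = 0.7301 × 14.3510% + 0.2699 × 6.8370% = 12.3231%.

12.32%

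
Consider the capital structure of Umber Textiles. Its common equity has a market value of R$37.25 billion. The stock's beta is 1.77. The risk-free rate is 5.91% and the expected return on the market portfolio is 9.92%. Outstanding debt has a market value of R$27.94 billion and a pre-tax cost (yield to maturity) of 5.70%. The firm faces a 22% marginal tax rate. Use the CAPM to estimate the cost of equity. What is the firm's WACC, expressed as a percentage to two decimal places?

9.34%

Market risk premium = 9.92% − 5.91% = 4.01%.
Cost of equity via CAPM: Re = 5.91% + 1.77 × 4.01% = 13.0077%.
Total capital V = 37.25 + 27.94 = 65.19.
Equity: weight = 37.25/65.19 = 0.5714; cost = 13.0077%.
Debt: weight = 27.94/65.19 = 0.4286; after-tax cost = 5.7% × (1 − 22%) = 4.4460%.
WACC = 0.5714 × 13.0077% + 0.4286 × 4.4460% = 9.3382%.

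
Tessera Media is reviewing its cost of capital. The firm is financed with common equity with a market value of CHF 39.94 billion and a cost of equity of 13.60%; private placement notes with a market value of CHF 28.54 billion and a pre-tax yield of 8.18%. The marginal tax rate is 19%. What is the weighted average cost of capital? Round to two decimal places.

10.69%

Total capital V = 39.94 + 28.54 = 68.48.
Equity: weight = 39.94/68.48 = 0.5832; cost = 13.6%.
Private placement notes: weight = 28.54/68.48 = 0.4168; after-tax cost = 8.18% × (1 − 19%) = 6.6258%.
WACC = 0.5832 × 13.6000% + 0.4168 × 6.6258% = 10.6934%.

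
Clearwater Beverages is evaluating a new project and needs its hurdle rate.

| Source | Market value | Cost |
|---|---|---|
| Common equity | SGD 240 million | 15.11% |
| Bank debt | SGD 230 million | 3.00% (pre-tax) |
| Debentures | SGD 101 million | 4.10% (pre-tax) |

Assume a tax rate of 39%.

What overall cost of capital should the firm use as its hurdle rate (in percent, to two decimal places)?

7.53%

Total capital V = 240 + 230 + 101 = 571.
Equity: weight = 240/571 = 0.4203; cost = 15.11%.
Bank debt: weight = 230/571 = 0.4028; after-tax cost = 3% × (1 − 39%) = 1.8300%.
Debentures: weight = 101/571 = 0.1769; after-tax cost = 4.1% × (1 − 39%) = 2.5010%.
WACC = 0.4203 × 15.1100% + 0.4028 × 1.8300% + 0.1769 × 2.5010% = 7.5305%.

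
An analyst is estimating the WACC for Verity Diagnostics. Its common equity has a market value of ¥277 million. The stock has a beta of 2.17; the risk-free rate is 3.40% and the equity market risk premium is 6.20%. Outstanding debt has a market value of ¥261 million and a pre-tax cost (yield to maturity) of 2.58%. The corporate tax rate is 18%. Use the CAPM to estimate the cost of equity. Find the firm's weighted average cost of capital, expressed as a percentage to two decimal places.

Cost of equity via CAPM: Re = 3.4% + 2.17 × 6.2% = 16.8540%.
Total capital V = 277 + 261 = 538.
Equity: weight = 277/538 = 0.5149; cost = 16.854%.
Debt: weight = 261/538 = 0.4851; after-tax cost = 2.58% × (1 − 18%) = 2.1156%.
WACC = 0.5149 × 16.8540% + 0.4851 × 2.1156% = 9.7040%.

9.70%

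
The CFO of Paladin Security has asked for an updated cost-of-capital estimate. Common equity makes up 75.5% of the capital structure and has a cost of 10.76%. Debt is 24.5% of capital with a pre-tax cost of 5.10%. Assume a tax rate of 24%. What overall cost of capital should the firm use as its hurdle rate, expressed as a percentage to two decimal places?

9.07%

After-tax cost of debt = 5.1% × (1 − 24%) = 3.8760%.
WACC = 0.755 × 10.7600% + 0.245 × 3.8760% = 9.0734%.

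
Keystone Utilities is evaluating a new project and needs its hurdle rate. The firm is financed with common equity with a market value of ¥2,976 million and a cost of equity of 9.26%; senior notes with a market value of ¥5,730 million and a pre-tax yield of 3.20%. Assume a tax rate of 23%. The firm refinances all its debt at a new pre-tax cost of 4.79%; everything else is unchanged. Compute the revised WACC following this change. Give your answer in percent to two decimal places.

5.59%

After the change:
Total capital V = 2976 + 5730 = 8706.
Equity: weight = 2976/8706 = 0.3418; cost = 9.26%.
Senior notes: weight = 5730/8706 = 0.6582; after-tax cost = 4.79% × (1 − 23%) = 3.6883%.
WACC = 0.3418 × 9.2600% + 0.6582 × 3.6883% = 5.5929%.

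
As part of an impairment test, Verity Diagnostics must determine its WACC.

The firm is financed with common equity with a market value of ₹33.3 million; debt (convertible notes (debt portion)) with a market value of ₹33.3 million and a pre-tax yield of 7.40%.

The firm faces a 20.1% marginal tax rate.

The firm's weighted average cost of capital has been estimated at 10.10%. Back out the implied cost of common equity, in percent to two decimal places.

Total capital V = 33.3 + 33.3 = 66.6.
Equity weight = 33.3/66.6 = 0.5000.
Convertible notes (debt portion) weight = 33.3/66.6 = 0.5000.
Debt contribution = 0.5000 × 7.4% × (1 − 20.1%) = 2.9563%.
Required equity contribution = 10.1% − 2.9563% = 7.1437%.
Re = 7.1437% / 0.5000 = 14.2874%.

14.29%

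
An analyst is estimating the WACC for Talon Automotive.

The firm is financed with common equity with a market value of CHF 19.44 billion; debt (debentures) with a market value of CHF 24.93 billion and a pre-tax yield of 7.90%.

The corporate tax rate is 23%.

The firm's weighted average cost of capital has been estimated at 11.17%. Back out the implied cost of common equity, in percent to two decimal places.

Total capital V = 19.44 + 24.93 = 44.37.
Equity weight = 19.44/44.37 = 0.4381.
Debentures weight = 24.93/44.37 = 0.5619.
Debt contribution = 0.5619 × 7.9% × (1 − 23%) = 3.4178%.
Required equity contribution = 11.17% − 3.4178% = 7.7522%.
Re = 7.7522% / 0.4381 = 17.6936%.

17.69%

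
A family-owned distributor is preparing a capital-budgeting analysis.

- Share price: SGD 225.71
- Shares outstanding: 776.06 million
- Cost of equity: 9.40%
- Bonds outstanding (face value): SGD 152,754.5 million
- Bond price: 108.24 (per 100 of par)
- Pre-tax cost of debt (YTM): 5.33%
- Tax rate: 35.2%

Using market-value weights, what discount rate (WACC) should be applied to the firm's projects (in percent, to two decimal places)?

Market value of equity E = 225.71 × 776.06m = 175164.5026m. Market value of debt D = 152754.5m × 108.24/100 = 165341.4708m.
Total capital V = 175164.5026 + 165341.4708 = 340505.9734.
Equity: weight = 175164.5026/340505.9734 = 0.5144; cost = 9.4%.
Bonds outstanding: weight = 165341.4708/340505.9734 = 0.4856; after-tax cost = 5.33% × (1 − 35.2%) = 3.4538%.
WACC = 0.5144 × 9.4000% + 0.4856 × 3.4538% = 6.5127%.

6.51%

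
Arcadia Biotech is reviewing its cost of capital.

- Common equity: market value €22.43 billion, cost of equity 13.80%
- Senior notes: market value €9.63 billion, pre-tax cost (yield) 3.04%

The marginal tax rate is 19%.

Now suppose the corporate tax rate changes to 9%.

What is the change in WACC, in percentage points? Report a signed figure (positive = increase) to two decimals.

Current WACC:
Total capital V = 22.43 + 9.63 = 32.06.
Equity: weight = 22.43/32.06 = 0.6996; cost = 13.8%.
Senior notes: weight = 9.63/32.06 = 0.3004; after-tax cost = 3.04% × (1 − 19%) = 2.4624%.
WACC = 0.6996 × 13.8000% + 0.3004 × 2.4624% = 10.3945%.
After the change:
Total capital V = 22.43 + 9.63 = 32.06.
Equity: weight = 22.43/32.06 = 0.6996; cost = 13.8%.
Senior notes: weight = 9.63/32.06 = 0.3004; after-tax cost = 3.04% × (1 − 9%) = 2.7664%.
WACC = 0.6996 × 13.8000% + 0.3004 × 2.7664% = 10.4858%.
Change in WACC = 10.4858% − 10.3945% = 0.0913 pp.

+0.09 pp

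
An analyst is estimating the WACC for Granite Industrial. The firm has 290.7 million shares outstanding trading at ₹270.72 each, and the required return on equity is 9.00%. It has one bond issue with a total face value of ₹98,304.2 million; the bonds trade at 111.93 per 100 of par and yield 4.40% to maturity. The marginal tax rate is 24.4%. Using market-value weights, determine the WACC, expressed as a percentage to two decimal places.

Market value of equity E = 270.72 × 290.7m = 78698.304m. Market value of debt D = 98304.2m × 111.93/100 = 110031.89106m.
Total capital V = 78698.304 + 110031.89106 = 188730.19506.
Equity: weight = 78698.304/188730.19506 = 0.4170; cost = 9%.
Bonds outstanding: weight = 110031.89106/188730.19506 = 0.5830; after-tax cost = 4.4% × (1 − 24.4%) = 3.3264%.
WACC = 0.4170 × 9.0000% + 0.5830 × 3.3264% = 5.6922%.

5.69%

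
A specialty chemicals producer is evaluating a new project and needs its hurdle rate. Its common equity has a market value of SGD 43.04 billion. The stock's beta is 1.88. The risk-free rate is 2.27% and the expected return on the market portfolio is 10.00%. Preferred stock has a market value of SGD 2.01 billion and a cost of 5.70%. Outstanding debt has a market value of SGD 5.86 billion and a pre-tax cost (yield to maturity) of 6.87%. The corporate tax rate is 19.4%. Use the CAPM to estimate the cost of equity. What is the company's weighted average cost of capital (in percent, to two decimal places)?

15.07%

Market risk premium = 10.0% − 2.27% = 7.73%.
Cost of equity via CAPM: Re = 2.27% + 1.88 × 7.73% = 16.8024%.
Total capital V = 43.04 + 2.01 + 5.86 = 50.91.
Equity: weight = 43.04/50.91 = 0.8454; cost = 16.8024%.
Preferred: weight = 2.01/50.91 = 0.0395; cost = 5.7%.
Debt: weight = 5.86/50.91 = 0.1151; after-tax cost = 6.87% × (1 − 19.4%) = 5.5372%.
WACC = 0.8454 × 16.8024% + 0.0395 × 5.7000% + 0.1151 × 5.5372% = 15.0674%.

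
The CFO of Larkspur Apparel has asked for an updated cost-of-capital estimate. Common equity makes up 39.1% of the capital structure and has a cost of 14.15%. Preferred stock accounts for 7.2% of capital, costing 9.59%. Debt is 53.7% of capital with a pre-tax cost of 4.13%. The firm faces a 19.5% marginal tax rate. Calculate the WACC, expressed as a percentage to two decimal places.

8.01%

After-tax cost of debt = 4.13% × (1 − 19.5%) = 3.3246%.
WACC = 0.391 × 14.1500% + 0.072 × 9.5900% + 0.537 × 3.3246% = 8.0085%.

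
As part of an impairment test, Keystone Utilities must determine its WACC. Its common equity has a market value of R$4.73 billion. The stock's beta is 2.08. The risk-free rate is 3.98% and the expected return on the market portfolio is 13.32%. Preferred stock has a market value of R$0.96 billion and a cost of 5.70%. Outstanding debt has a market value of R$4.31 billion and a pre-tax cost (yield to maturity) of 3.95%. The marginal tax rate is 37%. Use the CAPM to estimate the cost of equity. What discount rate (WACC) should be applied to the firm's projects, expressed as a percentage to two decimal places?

12.69%

Market risk premium = 13.32% − 3.98% = 9.34%.
Cost of equity via CAPM: Re = 3.98% + 2.08 × 9.34% = 23.4072%.
Total capital V = 4.73 + 0.96 + 4.31 = 10.
Equity: weight = 4.73/10 = 0.4730; cost = 23.4072%.
Preferred: weight = 0.96/10 = 0.0960; cost = 5.7%.
Debt: weight = 4.31/10 = 0.4310; after-tax cost = 3.95% × (1 − 37%) = 2.4885%.
WACC = 0.4730 × 23.4072% + 0.0960 × 5.7000% + 0.4310 × 2.4885% = 12.6913%.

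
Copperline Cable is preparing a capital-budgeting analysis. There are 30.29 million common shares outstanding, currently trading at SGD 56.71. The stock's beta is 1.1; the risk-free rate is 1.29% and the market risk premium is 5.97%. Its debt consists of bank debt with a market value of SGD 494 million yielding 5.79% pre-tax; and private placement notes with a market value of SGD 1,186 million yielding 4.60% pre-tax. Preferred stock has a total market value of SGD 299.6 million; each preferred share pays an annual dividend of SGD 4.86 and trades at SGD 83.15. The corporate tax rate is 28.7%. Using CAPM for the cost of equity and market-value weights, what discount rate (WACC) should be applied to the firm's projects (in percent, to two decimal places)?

5.73%

Cost of equity via CAPM: Re = 1.29% + 1.1 × 5.97% = 7.8570%.
Cost of preferred: Rp = 4.86 / 83.15 = 5.8449%.
Market value of equity E = 56.71 × 30.29m = 1717.7459m.
Total capital V = 1717.7459 + 299.6 + 494 + 1186 = 3697.3459.
Equity: weight = 1717.7459/3697.3459 = 0.4646; cost = 7.857%.
Preferred: weight = 299.6/3697.3459 = 0.0810; cost = 5.8449%.
Bank debt: weight = 494/3697.3459 = 0.1336; after-tax cost = 5.79% × (1 − 28.7%) = 4.1283%.
Private placement notes: weight = 1186/3697.3459 = 0.3208; after-tax cost = 4.6% × (1 − 28.7%) = 3.2798%.
WACC = 0.4646 × 7.8570% + 0.0810 × 5.8449% + 0.1336 × 4.1283% + 0.3208 × 3.2798% = 5.7275%.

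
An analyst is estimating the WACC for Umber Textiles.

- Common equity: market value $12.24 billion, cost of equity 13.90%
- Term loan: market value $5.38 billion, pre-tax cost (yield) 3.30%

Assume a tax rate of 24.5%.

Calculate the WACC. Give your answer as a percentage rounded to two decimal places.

10.42%

Total capital V = 12.24 + 5.38 = 17.62.
Equity: weight = 12.24/17.62 = 0.6947; cost = 13.9%.
Term loan: weight = 5.38/17.62 = 0.3053; after-tax cost = 3.3% × (1 − 24.5%) = 2.4915%.
WACC = 0.6947 × 13.9000% + 0.3053 × 2.4915% = 10.4166%.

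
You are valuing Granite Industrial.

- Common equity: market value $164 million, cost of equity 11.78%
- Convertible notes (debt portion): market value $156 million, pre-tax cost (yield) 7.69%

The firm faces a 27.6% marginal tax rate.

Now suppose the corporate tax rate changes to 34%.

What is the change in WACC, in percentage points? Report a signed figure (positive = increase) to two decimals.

Current WACC:
Total capital V = 164 + 156 = 320.
Equity: weight = 164/320 = 0.5125; cost = 11.78%.
Convertible notes (debt portion): weight = 156/320 = 0.4875; after-tax cost = 7.69% × (1 − 27.6%) = 5.5676%.
WACC = 0.5125 × 11.7800% + 0.4875 × 5.5676% = 8.7514%.
After the change:
Total capital V = 164 + 156 = 320.
Equity: weight = 164/320 = 0.5125; cost = 11.78%.
Convertible notes (debt portion): weight = 156/320 = 0.4875; after-tax cost = 7.69% × (1 − 34%) = 5.0754%.
WACC = 0.5125 × 11.7800% + 0.4875 × 5.0754% = 8.5115%.
Change in WACC = 8.5115% − 8.7514% = -0.2399 pp.

-0.24 pp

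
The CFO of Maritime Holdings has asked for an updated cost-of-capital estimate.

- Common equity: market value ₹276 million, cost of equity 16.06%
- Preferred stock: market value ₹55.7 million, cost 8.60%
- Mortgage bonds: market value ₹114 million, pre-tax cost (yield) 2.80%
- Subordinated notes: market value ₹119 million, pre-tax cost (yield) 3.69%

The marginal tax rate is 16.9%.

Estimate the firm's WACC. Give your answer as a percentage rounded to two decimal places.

Total capital V = 276 + 55.7 + 114 + 119 = 564.7.
Equity: weight = 276/564.7 = 0.4888; cost = 16.06%.
Preferred: weight = 55.7/564.7 = 0.0986; cost = 8.6%.
Mortgage bonds: weight = 114/564.7 = 0.2019; after-tax cost = 2.8% × (1 − 16.9%) = 2.3268%.
Subordinated notes: weight = 119/564.7 = 0.2107; after-tax cost = 3.69% × (1 − 16.9%) = 3.0664%.
WACC = 0.4888 × 16.0600% + 0.0986 × 8.6000% + 0.2019 × 2.3268% + 0.2107 × 3.0664% = 9.8136%.

9.81%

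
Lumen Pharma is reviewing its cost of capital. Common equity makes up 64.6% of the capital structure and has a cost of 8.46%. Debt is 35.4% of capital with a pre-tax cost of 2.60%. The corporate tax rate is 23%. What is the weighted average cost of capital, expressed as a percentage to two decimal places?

6.17%

After-tax cost of debt = 2.6% × (1 − 23%) = 2.0020%.
WACC = 0.646 × 8.4600% + 0.354 × 2.0020% = 6.1739%.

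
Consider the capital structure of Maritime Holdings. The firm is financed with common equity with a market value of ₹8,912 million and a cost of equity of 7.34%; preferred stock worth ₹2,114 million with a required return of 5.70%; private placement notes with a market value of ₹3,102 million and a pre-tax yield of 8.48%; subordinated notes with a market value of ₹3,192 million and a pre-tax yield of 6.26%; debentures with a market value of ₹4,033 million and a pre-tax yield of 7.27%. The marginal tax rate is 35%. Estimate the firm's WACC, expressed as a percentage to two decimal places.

5.93%

Total capital V = 8912 + 2114 + 3102 + 3192 + 4033 = 21353.
Equity: weight = 8912/21353 = 0.4174; cost = 7.34%.
Preferred: weight = 2114/21353 = 0.0990; cost = 5.7%.
Private placement notes: weight = 3102/21353 = 0.1453; after-tax cost = 8.48% × (1 − 35%) = 5.5120%.
Subordinated notes: weight = 3192/21353 = 0.1495; after-tax cost = 6.26% × (1 − 35%) = 4.0690%.
Debentures: weight = 4033/21353 = 0.1889; after-tax cost = 7.27% × (1 − 35%) = 4.7255%.
WACC = 0.4174 × 7.3400% + 0.0990 × 5.7000% + 0.1453 × 5.5120% + 0.1495 × 4.0690% + 0.1889 × 4.7255% = 5.9293%.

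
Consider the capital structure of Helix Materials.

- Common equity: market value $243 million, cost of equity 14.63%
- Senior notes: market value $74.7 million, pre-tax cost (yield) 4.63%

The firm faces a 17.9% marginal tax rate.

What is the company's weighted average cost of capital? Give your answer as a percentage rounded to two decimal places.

Total capital V = 243 + 74.7 = 317.7.
Equity: weight = 243/317.7 = 0.7649; cost = 14.63%.
Senior notes: weight = 74.7/317.7 = 0.2351; after-tax cost = 4.63% × (1 − 17.9%) = 3.8012%.
WACC = 0.7649 × 14.6300% + 0.2351 × 3.8012% = 12.0839%.

12.08%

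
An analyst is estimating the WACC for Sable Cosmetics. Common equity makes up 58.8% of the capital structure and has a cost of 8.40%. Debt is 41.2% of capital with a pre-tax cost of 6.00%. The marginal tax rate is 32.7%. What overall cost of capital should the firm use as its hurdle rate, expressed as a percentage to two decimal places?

After-tax cost of debt = 6% × (1 − 32.7%) = 4.0380%.
WACC = 0.588 × 8.4000% + 0.412 × 4.0380% = 6.6029%.

6.60%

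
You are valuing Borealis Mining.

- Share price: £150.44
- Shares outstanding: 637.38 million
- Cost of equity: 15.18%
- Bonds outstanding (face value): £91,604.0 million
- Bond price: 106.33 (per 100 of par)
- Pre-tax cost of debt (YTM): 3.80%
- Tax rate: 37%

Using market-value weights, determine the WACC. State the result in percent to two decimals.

8.74%

Market value of equity E = 150.44 × 637.38m = 95887.4472m. Market value of debt D = 91604m × 106.33/100 = 97402.5332m.
Total capital V = 95887.4472 + 97402.5332 = 193289.9804.
Equity: weight = 95887.4472/193289.9804 = 0.4961; cost = 15.18%.
Bonds outstanding: weight = 97402.5332/193289.9804 = 0.5039; after-tax cost = 3.8% × (1 − 37%) = 2.3940%.
WACC = 0.4961 × 15.1800% + 0.5039 × 2.3940% = 8.7369%.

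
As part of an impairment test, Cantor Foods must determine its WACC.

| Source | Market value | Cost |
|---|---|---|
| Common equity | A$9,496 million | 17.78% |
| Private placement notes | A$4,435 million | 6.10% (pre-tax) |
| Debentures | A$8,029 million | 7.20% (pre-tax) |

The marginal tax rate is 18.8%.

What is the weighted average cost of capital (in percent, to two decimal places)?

Total capital V = 9496 + 4435 + 8029 = 21960.
Equity: weight = 9496/21960 = 0.4324; cost = 17.78%.
Private placement notes: weight = 4435/21960 = 0.2020; after-tax cost = 6.1% × (1 − 18.8%) = 4.9532%.
Debentures: weight = 8029/21960 = 0.3656; after-tax cost = 7.2% × (1 − 18.8%) = 5.8464%.
WACC = 0.4324 × 17.7800% + 0.2020 × 4.9532% + 0.3656 × 5.8464% = 10.8264%.

10.83%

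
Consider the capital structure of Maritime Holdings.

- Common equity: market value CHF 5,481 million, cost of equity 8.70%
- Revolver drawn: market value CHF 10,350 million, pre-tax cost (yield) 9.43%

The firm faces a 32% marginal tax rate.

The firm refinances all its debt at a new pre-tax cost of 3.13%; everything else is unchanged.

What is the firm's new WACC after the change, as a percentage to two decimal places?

After the change:
Total capital V = 5481 + 10350 = 15831.
Equity: weight = 5481/15831 = 0.3462; cost = 8.7%.
Revolver drawn: weight = 10350/15831 = 0.6538; after-tax cost = 3.13% × (1 − 32%) = 2.1284%.
WACC = 0.3462 × 8.7000% + 0.6538 × 2.1284% = 4.4036%.

4.40%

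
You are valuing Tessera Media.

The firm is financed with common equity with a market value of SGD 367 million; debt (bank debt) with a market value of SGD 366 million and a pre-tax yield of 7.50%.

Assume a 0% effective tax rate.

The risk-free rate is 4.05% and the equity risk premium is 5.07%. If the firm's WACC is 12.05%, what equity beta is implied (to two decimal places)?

Total capital V = 367 + 366 = 733.
Equity weight = 367/733 = 0.5007.
Bank debt weight = 366/733 = 0.4993.
Debt contribution = 0.4993 × 7.5% × (1 − 0%) = 3.7449%.
Required equity contribution = 12.05% − 3.7449% = 8.3051%  ⇒  Re = 16.5876%.
CAPM: 16.5876% = 4.05% + β × 5.07%  ⇒  β = 2.4729.

2.47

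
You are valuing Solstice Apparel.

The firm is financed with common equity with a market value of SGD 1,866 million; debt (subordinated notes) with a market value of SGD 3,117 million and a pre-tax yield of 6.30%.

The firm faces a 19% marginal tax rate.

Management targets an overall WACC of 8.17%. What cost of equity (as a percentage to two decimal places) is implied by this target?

Total capital V = 1866 + 3117 = 4983.
Equity weight = 1866/4983 = 0.3745.
Subordinated notes weight = 3117/4983 = 0.6255.
Debt contribution = 0.6255 × 6.3% × (1 − 19%) = 3.1921%.
Required equity contribution = 8.17% − 3.1921% = 4.9779%.
Re = 4.9779% / 0.3745 = 13.2932%.

13.29%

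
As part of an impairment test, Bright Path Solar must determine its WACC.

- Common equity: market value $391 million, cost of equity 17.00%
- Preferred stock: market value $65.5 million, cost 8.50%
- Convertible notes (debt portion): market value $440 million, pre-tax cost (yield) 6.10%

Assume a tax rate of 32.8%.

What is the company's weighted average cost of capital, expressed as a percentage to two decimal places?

Total capital V = 391 + 65.5 + 440 = 896.5.
Equity: weight = 391/896.5 = 0.4361; cost = 17%.
Preferred: weight = 65.5/896.5 = 0.0731; cost = 8.5%.
Convertible notes (debt portion): weight = 440/896.5 = 0.4908; after-tax cost = 6.1% × (1 − 32.8%) = 4.0992%.
WACC = 0.4361 × 17.0000% + 0.0731 × 8.5000% + 0.4908 × 4.0992% = 10.0473%.

10.05%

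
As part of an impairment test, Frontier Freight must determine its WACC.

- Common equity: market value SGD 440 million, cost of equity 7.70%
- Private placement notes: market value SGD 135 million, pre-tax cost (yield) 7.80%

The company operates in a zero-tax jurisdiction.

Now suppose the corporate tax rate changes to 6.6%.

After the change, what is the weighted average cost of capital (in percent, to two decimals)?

7.60%

After the change:
Total capital V = 440 + 135 = 575.
Equity: weight = 440/575 = 0.7652; cost = 7.7%.
Private placement notes: weight = 135/575 = 0.2348; after-tax cost = 7.8% × (1 − 6.6%) = 7.2852%.
WACC = 0.7652 × 7.7000% + 0.2348 × 7.2852% = 7.6026%.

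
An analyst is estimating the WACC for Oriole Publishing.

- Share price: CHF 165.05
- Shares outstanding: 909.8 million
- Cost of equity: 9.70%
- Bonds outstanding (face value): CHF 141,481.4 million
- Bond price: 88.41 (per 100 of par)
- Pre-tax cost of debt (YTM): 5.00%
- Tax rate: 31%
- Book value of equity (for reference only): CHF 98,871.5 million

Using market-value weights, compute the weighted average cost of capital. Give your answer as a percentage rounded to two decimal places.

6.86%

Market value of equity E = 165.05 × 909.8m = 150162.49m. Market value of debt D = 141481.4m × 88.41/100 = 125083.70574m.
Total capital V = 150162.49 + 125083.70574 = 275246.19574.
Equity: weight = 150162.49/275246.19574 = 0.5456; cost = 9.7%.
Bonds outstanding: weight = 125083.70574/275246.19574 = 0.4544; after-tax cost = 5% × (1 − 31%) = 3.4500%.
WACC = 0.5456 × 9.7000% + 0.4544 × 3.4500% = 6.8597%.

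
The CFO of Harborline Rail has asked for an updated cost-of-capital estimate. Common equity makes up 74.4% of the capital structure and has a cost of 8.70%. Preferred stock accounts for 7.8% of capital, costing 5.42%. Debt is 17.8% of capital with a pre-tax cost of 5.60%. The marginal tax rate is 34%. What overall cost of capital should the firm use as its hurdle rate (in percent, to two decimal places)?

7.55%

After-tax cost of debt = 5.6% × (1 − 34%) = 3.6960%.
WACC = 0.744 × 8.7000% + 0.078 × 5.4200% + 0.178 × 3.6960% = 7.5534%.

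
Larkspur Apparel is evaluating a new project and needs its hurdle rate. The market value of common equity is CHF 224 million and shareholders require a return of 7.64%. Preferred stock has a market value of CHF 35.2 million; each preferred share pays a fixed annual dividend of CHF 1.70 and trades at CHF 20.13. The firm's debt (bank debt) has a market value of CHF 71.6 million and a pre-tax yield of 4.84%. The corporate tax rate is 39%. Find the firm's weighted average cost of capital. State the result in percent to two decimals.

Cost of preferred: Rp = 1.7 / 20.13 = 8.4451%.
Total capital V = 224 + 35.2 + 71.6 = 330.8.
Equity: weight = 224/330.8 = 0.6771; cost = 7.64%.
Preferred: weight = 35.2/330.8 = 0.1064; cost = 8.4451%.
Bank debt: weight = 71.6/330.8 = 0.2164; after-tax cost = 4.84% × (1 − 39%) = 2.9524%.
WACC = 0.6771 × 7.6400% + 0.1064 × 8.4451% + 0.2164 × 2.9524% = 6.7111%.

6.71%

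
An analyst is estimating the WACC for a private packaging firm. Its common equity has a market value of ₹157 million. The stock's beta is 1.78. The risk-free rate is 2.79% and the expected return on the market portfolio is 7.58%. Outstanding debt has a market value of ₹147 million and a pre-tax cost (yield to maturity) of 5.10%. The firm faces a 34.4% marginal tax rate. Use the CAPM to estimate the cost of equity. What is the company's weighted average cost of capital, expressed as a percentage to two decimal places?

7.46%

Market risk premium = 7.58% − 2.79% = 4.79%.
Cost of equity via CAPM: Re = 2.79% + 1.78 × 4.79% = 11.3162%.
Total capital V = 157 + 147 = 304.
Equity: weight = 157/304 = 0.5164; cost = 11.3162%.
Debt: weight = 147/304 = 0.4836; after-tax cost = 5.1% × (1 − 34.4%) = 3.3456%.
WACC = 0.5164 × 11.3162% + 0.4836 × 3.3456% = 7.4620%.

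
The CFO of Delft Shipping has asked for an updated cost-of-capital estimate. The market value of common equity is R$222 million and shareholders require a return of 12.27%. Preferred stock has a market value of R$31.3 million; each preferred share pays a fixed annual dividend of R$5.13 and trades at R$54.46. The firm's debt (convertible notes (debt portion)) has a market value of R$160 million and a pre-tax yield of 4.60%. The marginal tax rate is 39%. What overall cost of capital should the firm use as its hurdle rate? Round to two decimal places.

8.39%

Cost of preferred: Rp = 5.13 / 54.46 = 9.4198%.
Total capital V = 222 + 31.3 + 160 = 413.3.
Equity: weight = 222/413.3 = 0.5371; cost = 12.27%.
Preferred: weight = 31.3/413.3 = 0.0757; cost = 9.4198%.
Convertible notes (debt portion): weight = 160/413.3 = 0.3871; after-tax cost = 4.6% × (1 − 39%) = 2.8060%.
WACC = 0.5371 × 12.2700% + 0.0757 × 9.4198% + 0.3871 × 2.8060% = 8.3904%.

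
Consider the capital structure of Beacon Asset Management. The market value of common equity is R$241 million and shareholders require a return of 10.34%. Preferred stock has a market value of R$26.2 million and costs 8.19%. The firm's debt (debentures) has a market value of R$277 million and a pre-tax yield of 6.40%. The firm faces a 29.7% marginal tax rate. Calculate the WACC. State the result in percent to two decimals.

7.26%

Total capital V = 241 + 26.2 + 277 = 544.2.
Equity: weight = 241/544.2 = 0.4429; cost = 10.34%.
Preferred: weight = 26.2/544.2 = 0.0481; cost = 8.19%.
Debentures: weight = 277/544.2 = 0.5090; after-tax cost = 6.4% × (1 − 29.7%) = 4.4992%.
WACC = 0.4429 × 10.3400% + 0.0481 × 8.1900% + 0.5090 × 4.4992% = 7.2635%.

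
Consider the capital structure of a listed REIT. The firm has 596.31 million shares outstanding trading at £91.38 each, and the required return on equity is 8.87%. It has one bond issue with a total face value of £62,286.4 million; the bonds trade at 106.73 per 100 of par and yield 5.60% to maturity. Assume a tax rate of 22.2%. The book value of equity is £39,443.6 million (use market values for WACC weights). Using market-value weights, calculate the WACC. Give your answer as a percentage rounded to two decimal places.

6.39%

Market value of equity E = 91.38 × 596.31m = 54490.8078m. Market value of debt D = 62286.4m × 106.73/100 = 66478.27472m.
Total capital V = 54490.8078 + 66478.27472 = 120969.08252.
Equity: weight = 54490.8078/120969.08252 = 0.4505; cost = 8.87%.
Bonds outstanding: weight = 66478.27472/120969.08252 = 0.5495; after-tax cost = 5.6% × (1 − 22.2%) = 4.3568%.
WACC = 0.4505 × 8.8700% + 0.5495 × 4.3568% = 6.3898%.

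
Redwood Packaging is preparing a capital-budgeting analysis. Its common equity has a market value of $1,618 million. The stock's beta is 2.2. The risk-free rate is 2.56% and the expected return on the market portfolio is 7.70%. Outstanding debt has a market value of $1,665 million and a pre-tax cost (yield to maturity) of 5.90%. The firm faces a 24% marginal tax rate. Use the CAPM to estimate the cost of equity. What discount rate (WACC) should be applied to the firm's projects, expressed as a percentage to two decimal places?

9.11%

Market risk premium = 7.7% − 2.56% = 5.14%.
Cost of equity via CAPM: Re = 2.56% + 2.2 × 5.14% = 13.8680%.
Total capital V = 1618 + 1665 = 3283.
Equity: weight = 1618/3283 = 0.4928; cost = 13.868%.
Debt: weight = 1665/3283 = 0.5072; after-tax cost = 5.9% × (1 − 24%) = 4.4840%.
WACC = 0.4928 × 13.8680% + 0.5072 × 4.4840% = 9.1088%.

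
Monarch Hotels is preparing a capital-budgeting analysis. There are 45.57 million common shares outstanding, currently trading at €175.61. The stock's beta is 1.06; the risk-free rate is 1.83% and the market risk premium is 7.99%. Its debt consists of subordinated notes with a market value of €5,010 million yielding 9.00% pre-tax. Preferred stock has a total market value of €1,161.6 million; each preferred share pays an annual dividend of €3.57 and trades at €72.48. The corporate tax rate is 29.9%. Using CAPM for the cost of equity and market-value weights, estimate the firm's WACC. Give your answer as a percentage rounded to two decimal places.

8.45%

Cost of equity via CAPM: Re = 1.83% + 1.06 × 7.99% = 10.2994%.
Cost of preferred: Rp = 3.57 / 72.48 = 4.9255%.
Market value of equity E = 175.61 × 45.57m = 8002.5477m.
Total capital V = 8002.5477 + 1161.6 + 5010 = 14174.1477.
Equity: weight = 8002.5477/14174.1477 = 0.5646; cost = 10.2994%.
Preferred: weight = 1161.6/14174.1477 = 0.0820; cost = 4.9255%.
Subordinated notes: weight = 5010/14174.1477 = 0.3535; after-tax cost = 9% × (1 − 29.9%) = 6.3090%.
WACC = 0.5646 × 10.2994% + 0.0820 × 4.9255% + 0.3535 × 6.3090% = 8.4485%.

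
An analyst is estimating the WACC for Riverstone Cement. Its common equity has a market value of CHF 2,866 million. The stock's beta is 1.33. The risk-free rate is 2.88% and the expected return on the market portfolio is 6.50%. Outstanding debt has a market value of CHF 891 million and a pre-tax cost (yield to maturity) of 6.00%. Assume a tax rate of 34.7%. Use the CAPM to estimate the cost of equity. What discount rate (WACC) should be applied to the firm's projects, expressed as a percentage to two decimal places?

Market risk premium = 6.5% − 2.88% = 3.62%.
Cost of equity via CAPM: Re = 2.88% + 1.33 × 3.62% = 7.6946%.
Total capital V = 2866 + 891 = 3757.
Equity: weight = 2866/3757 = 0.7628; cost = 7.6946%.
Debt: weight = 891/3757 = 0.2372; after-tax cost = 6% × (1 − 34.7%) = 3.9180%.
WACC = 0.7628 × 7.6946% + 0.2372 × 3.9180% = 6.7990%.

6.80%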